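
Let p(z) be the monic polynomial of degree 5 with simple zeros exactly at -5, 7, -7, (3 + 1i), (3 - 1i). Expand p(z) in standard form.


The polynomial is p(z) = ∏_{α ∈ S} (z − α), where S = {-5, 7, -7, (3 + 1i), (3 - 1i)}.
Expanding the product yields: p(z) = z^5 -z^4 -69·z^3 + 99·z^2 + 980·z -2450.
Note conjugate pairs combine to real quadratics: (z − (3+1i))(z − (3−1i)) = z² − 6z + 10.
The resulting polynomial has degree 5 and real coefficients as required.

p(z) = z^5 -z^4 -69·z^3 + 99·z^2 + 980·z -2450.


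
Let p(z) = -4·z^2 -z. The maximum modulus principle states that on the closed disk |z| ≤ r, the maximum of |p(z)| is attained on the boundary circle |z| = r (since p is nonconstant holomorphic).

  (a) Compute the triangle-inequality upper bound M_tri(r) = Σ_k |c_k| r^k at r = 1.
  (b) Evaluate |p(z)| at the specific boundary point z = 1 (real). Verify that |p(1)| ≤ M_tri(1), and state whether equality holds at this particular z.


Coefficients: c_0 = 0, c_1 = -1, c_2 = -4. Radius r = 1.
Part (a). Triangle bound: M_tri(r) = Σ_k |c_k| r^k
  = |0|·1^0 + |-1|·1^1 + |-4|·1^2
  = 0 + 1 + 4 = 5.
This bounds M(r) := max_{|z|=r} |p(z)| from above; equality holds iff all terms c_k z^k can be made to align in phase at a single z on |z|=r.
Part (b). At z = 1 (real, on the circle |z| = r):
  p(1) = (0)·1^0 + (-1)·1^1 + (-4)·1^2 = -5.
  |p(1)| = 5.
Since all nonzero coefficients share the same sign, |p(1)| = 5 = M_tri(1); the triangle bound is attained at z = 1, so in fact M(r) = 5.

M_tri(1) = 5; |p(1)| = 5; equality at z=1: yes.


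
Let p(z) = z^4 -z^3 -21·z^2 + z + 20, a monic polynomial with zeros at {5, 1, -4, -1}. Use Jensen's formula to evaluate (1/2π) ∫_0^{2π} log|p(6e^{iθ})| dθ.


Zeros: -4, -1, 1, 5; r = 6.
Inside |z| < r: -4, -1, 1, 5. Outside (|z| ≥ r): ∅.
p(0) = 20, so log|p(0)| = log(20) = 2.9957.
Apply Jensen: I(r) = log|p(0)| + Σ_k log(r/|z_k|), summed over zeros inside |z| < r.
  log(r/|z_k|) for z_k = 5: log(6/5) = 0.1823
  log(r/|z_k|) for z_k = 1: log(6/1) = 1.7918
  log(r/|z_k|) for z_k = -4: log(6/4) = 0.4055
  log(r/|z_k|) for z_k = -1: log(6/1) = 1.7918
Sum over inside zeros: 4.1713.
I(r) = log|p(0)| + (inside sum) = 2.9957 + 4.1713 = 7.1670.
Closed form (all zeros inside, monic): I(r) = n·log(r) = 4·log(6) = 7.1670. ✓

I(r) ≈ 7.1670.


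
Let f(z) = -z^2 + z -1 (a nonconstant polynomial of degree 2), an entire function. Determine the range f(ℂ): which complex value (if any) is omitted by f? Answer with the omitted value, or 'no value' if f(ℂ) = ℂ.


Little Picard bounds the complement of f(ℂ) to at most one point.
For every w ∈ ℂ, the equation p(z) − w = 0 is a nonconstant polynomial in z and hence has at least one root by the fundamental theorem of algebra. So p is surjective onto ℂ, omitting no value.

Omitted value: no value.


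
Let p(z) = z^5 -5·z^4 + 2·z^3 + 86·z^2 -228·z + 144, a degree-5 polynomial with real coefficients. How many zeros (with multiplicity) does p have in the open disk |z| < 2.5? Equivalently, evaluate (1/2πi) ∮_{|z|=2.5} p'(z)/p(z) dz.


The zeros of p are: -4, 2, (3 + 3i), (3 - 3i), 1.
Their magnitudes are: 4, 2, 4.243, 4.243, 1.
Zeros with |z| < R = 2.5: 2, 1.
Count = 2.
By the argument principle, (1/2πi) ∮_{|z|=R} p'(z)/p(z) dz equals exactly this count.

Number of zeros inside |z| < 2.5: 2.


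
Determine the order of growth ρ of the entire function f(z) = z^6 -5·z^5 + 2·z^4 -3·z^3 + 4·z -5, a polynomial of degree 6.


|f(z)| ≤ Σ|c_k|·r^k = O(r^6) as r → ∞. Polynomial growth is O(e^{r^ε}) for every ε > 0 (since r^6/e^{r^ε} → 0), so ρ ≤ ε for all ε > 0, i.e. ρ = 0. Every nonconstant polynomial has order 0.
Therefore ρ = 0.

Order ρ = 0.


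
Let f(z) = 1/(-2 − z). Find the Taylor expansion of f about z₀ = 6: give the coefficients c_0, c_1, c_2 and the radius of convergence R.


Let w = z − z₀, so z = z₀ + w.
Then -2 − z = -2 − (z₀ + w) = (-2 − z₀) − w = -8 − w.
f(z) = 1/(-8 − w) = (1/(-8)) · 1/(1 − w/(-8)) = Σ_{n≥0} w^n / (-8)^(n+1).
So c_n = 1/(-8)^(n+1):
  c_0 = 1/(-8)^1 = -1/8.
  c_1 = 1/(-8)^2 = 1/64.
  c_2 = 1/(-8)^3 = -1/512.
The series is valid for |w/d| < 1, i.e. |z − z₀| < |d|.
Radius of convergence: R = |-2 − z₀| = |-8| = 8 (distance from z₀ to the singularity z = -2).

c_0 = -1/8, c_1 = 1/64, c_2 = -1/512; R = 8.


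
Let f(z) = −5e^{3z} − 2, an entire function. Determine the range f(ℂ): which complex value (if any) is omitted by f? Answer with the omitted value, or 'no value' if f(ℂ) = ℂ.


Little Picard bounds the complement of f(ℂ) to at most one point.
e^{3z} is never zero on ℂ, so -5·e^{3z} takes every value in ℂ ∖ {0}. Adding -2 shifts the range to ℂ ∖ {-2}. Thus f omits exactly the value -2.

Omitted value: -2.


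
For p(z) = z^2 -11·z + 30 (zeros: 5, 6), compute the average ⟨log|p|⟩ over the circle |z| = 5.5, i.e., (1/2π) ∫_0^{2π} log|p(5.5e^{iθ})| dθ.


Zeros: 5, 6; r = 5.5.
Inside |z| < r: 5. Outside (|z| ≥ r): 6.
p(0) = 30, so log|p(0)| = log(30) = 3.4012.
Apply Jensen: I(r) = log|p(0)| + Σ_k log(r/|z_k|), summed over zeros inside |z| < r.
  log(r/|z_k|) for z_k = 5: log(5.5/5) = 0.0953
  Outside zeros (6) contribute nothing to the Jensen sum.
Sum over inside zeros: 0.0953.
I(r) = log|p(0)| + (inside sum) = 3.4012 + 0.0953 = 3.4965.
Note: since some zeros are outside |z| ≤ r, the simplified n·log(r) form does NOT apply — only the inside zeros contribute.

I(r) ≈ 3.4965.


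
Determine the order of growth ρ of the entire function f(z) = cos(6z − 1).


cos(w) is a linear combination of e^{iw} and e^{−iw} (or e^w, e^{−w} in the hyperbolic case), so |cos(w)| ≤ e^{|w|}. With w = 6z − 1, |w| ≤ 6|z| + 1 = 6r + 1 on |z| = r, giving M(r) ≤ e^{6r + 1}, so ρ ≤ 1. On a suitable ray (z = it for sin/cos; z = t for sinh/cosh, t real → ∞), |cos(6z − 1)| grows like e^{6|t|}/2, so ρ ≥ 1. Hence ρ = 1.
Therefore ρ = 1.

Order ρ = 1.


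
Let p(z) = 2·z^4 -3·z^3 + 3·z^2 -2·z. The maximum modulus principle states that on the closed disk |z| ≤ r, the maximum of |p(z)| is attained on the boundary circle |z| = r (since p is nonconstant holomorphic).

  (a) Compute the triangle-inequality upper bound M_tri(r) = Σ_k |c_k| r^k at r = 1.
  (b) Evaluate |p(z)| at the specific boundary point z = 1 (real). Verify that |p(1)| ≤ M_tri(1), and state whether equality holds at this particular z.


Coefficients: c_0 = 0, c_1 = -2, c_2 = 3, c_3 = -3, c_4 = 2. Radius r = 1.
Part (a). Triangle bound: M_tri(r) = Σ_k |c_k| r^k
  = |0|·1^0 + |-2|·1^1 + |3|·1^2 + |-3|·1^3 + |2|·1^4
  = 0 + 2 + 3 + 3 + 2 = 10.
This bounds M(r) := max_{|z|=r} |p(z)| from above; equality holds iff all terms c_k z^k can be made to align in phase at a single z on |z|=r.
Part (b). At z = 1 (real, on the circle |z| = r):
  p(1) = (0)·1^0 + (-2)·1^1 + (3)·1^2 + (-3)·1^3 + (2)·1^4 = 0.
  |p(1)| = 0.
Check: |p(1)| = 0 ≤ 10 = M_tri(1). ✓ Equality does not hold at z = 1 (the coefficients have mixed signs, so the terms do not all align in phase there).

M_tri(1) = 10; |p(1)| = 0; equality at z=1: no.


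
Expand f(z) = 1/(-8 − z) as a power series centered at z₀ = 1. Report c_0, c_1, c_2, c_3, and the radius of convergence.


Let w = z − z₀, so z = z₀ + w.
Then -8 − z = -8 − (z₀ + w) = (-8 − z₀) − w = -9 − w.
f(z) = 1/(-9 − w) = (1/(-9)) · 1/(1 − w/(-9)) = Σ_{n≥0} w^n / (-9)^(n+1).
So c_n = 1/(-9)^(n+1):
  c_0 = 1/(-9)^1 = -1/9.
  c_1 = 1/(-9)^2 = 1/81.
  c_2 = 1/(-9)^3 = -1/729.
  c_3 = 1/(-9)^4 = 1/6561.
The series is valid for |w/d| < 1, i.e. |z − z₀| < |d|.
Radius of convergence: R = |-8 − z₀| = |-9| = 9 (distance from z₀ to the singularity z = -8).

c_0 = -1/9, c_1 = 1/81, c_2 = -1/729, c_3 = 1/6561; R = 9.


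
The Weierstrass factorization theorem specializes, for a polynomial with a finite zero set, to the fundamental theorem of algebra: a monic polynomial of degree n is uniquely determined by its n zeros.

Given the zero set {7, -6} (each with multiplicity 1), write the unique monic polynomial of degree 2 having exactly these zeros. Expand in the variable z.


The polynomial is p(z) = ∏_{α ∈ S} (z − α), where S = {7, -6}.
Expanding the product yields: p(z) = z^2 -z -42.
The resulting polynomial has degree 2 and real coefficients as required.

p(z) = z^2 -z -42.


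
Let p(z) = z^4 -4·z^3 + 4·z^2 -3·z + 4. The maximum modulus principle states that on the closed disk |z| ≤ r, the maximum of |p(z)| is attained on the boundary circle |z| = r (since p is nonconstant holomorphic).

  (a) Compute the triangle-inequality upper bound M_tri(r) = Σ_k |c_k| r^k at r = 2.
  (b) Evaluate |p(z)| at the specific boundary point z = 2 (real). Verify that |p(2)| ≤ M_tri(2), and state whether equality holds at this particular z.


Coefficients: c_0 = 4, c_1 = -3, c_2 = 4, c_3 = -4, c_4 = 1. Radius r = 2.
Part (a). Triangle bound: M_tri(r) = Σ_k |c_k| r^k
  = |4|·2^0 + |-3|·2^1 + |4|·2^2 + |-4|·2^3 + |1|·2^4
  = 4 + 6 + 16 + 32 + 16 = 74.
This bounds M(r) := max_{|z|=r} |p(z)| from above; equality holds iff all terms c_k z^k can be made to align in phase at a single z on |z|=r.
Part (b). At z = 2 (real, on the circle |z| = r):
  p(2) = (4)·2^0 + (-3)·2^1 + (4)·2^2 + (-4)·2^3 + (1)·2^4 = -2.
  |p(2)| = 2.
Check: |p(2)| = 2 ≤ 74 = M_tri(2). ✓ Equality does not hold at z = 2 (the coefficients have mixed signs, so the terms do not all align in phase there).

M_tri(2) = 74; |p(2)| = 2; equality at z=2: no.


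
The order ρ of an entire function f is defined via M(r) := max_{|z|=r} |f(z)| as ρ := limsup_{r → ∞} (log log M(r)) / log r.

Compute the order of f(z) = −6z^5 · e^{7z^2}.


M(r) = max_{|z|=r} |-6|·|z|^5·|e^{7z^2}| = 6·r^5 · e^{7r^2} (the factors attain their maxima compatibly on |z|=r). Then log M(r) = log 6 + 5·log r + 7r^2, dominated by the last term, so log log M(r) ~ 2·log r. The polynomial factor -6z^5 contributes only a log r term and does not affect the order. ρ = 2.
Therefore ρ = 2.

Order ρ = 2.


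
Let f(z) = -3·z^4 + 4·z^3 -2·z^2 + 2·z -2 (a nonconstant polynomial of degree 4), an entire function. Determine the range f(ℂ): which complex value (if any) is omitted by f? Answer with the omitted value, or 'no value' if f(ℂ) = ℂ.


Little Picard bounds the complement of f(ℂ) to at most one point.
For every w ∈ ℂ, the equation p(z) − w = 0 is a nonconstant polynomial in z and hence has at least one root by the fundamental theorem of algebra. So p is surjective onto ℂ, omitting no value.

Omitted value: no value.


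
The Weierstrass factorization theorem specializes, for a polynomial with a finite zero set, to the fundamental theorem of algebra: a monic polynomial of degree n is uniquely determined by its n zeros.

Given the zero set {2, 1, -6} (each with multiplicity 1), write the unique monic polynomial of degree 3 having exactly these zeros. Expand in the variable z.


The polynomial is p(z) = ∏_{α ∈ S} (z − α), where S = {2, 1, -6}.
Expanding the product yields: p(z) = z^3 + 3·z^2 -16·z + 12.
The resulting polynomial has degree 3 and real coefficients as required.

p(z) = z^3 + 3·z^2 -16·z + 12.


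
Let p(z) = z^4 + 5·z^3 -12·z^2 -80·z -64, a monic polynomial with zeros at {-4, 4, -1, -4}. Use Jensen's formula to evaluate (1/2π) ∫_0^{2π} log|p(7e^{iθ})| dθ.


Zeros: -4, -4, -1, 4; r = 7.
Inside |z| < r: -4, -4, -1, 4. Outside (|z| ≥ r): ∅.
p(0) = -64, so log|p(0)| = log(64) = 4.1589.
Apply Jensen: I(r) = log|p(0)| + Σ_k log(r/|z_k|), summed over zeros inside |z| < r.
  log(r/|z_k|) for z_k = -4: log(7/4) = 0.5596
  log(r/|z_k|) for z_k = 4: log(7/4) = 0.5596
  log(r/|z_k|) for z_k = -1: log(7/1) = 1.9459
  log(r/|z_k|) for z_k = -4: log(7/4) = 0.5596
Sum over inside zeros: 3.6248.
I(r) = log|p(0)| + (inside sum) = 4.1589 + 3.6248 = 7.7836.
Closed form (all zeros inside, monic): I(r) = n·log(r) = 4·log(7) = 7.7836. ✓

I(r) ≈ 7.7836.


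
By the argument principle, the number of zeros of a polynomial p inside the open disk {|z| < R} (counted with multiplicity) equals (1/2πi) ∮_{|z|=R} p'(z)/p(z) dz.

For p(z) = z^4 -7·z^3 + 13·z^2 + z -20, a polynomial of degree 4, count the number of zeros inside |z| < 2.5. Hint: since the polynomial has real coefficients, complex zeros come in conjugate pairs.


The zeros of p are: -1, (2 + 1i), (2 - 1i), 4.
Their magnitudes are: 1, 2.236, 2.236, 4.
Zeros with |z| < R = 2.5: -1, (2 + 1i), (2 - 1i).
Count = 3.
By the argument principle, (1/2πi) ∮_{|z|=R} p'(z)/p(z) dz equals exactly this count.

Number of zeros inside |z| < 2.5: 3.


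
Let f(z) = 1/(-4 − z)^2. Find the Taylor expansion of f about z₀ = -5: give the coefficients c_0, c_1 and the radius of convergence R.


Let w = z − z₀, so z = z₀ + w.
Then -4 − z = -4 − (z₀ + w) = (-4 − z₀) − w = 1 − w.
f(z) = 1/(1 − w)^2 = (1/(1)^2) · (1 − w/(1))^{−2}.
By the binomial series (1−u)^{−2} = Σ_{n≥0} C(n+1, 1) u^n for |u|<1, with u = w/(1):
  c_n = C(n+1, 1) / (1)^(n+2).
  c_0 = 1/(1)^2 = 1.
  c_1 = 2/(1)^3 = 2.
The series is valid for |w/d| < 1, i.e. |z − z₀| < |d|.
Radius of convergence: R = |-4 − z₀| = |1| = 1 (distance from z₀ to the singularity z = -4).

c_0 = 1, c_1 = 2; R = 1.


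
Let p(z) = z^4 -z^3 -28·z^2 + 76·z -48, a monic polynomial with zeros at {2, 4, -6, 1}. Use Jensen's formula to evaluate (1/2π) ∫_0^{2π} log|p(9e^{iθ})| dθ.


Zeros: -6, 1, 2, 4; r = 9.
Inside |z| < r: -6, 1, 2, 4. Outside (|z| ≥ r): ∅.
p(0) = -48, so log|p(0)| = log(48) = 3.8712.
Apply Jensen: I(r) = log|p(0)| + Σ_k log(r/|z_k|), summed over zeros inside |z| < r.
  log(r/|z_k|) for z_k = 2: log(9/2) = 1.5041
  log(r/|z_k|) for z_k = 4: log(9/4) = 0.8109
  log(r/|z_k|) for z_k = -6: log(9/6) = 0.4055
  log(r/|z_k|) for z_k = 1: log(9/1) = 2.1972
Sum over inside zeros: 4.9177.
I(r) = log|p(0)| + (inside sum) = 3.8712 + 4.9177 = 8.7889.
Closed form (all zeros inside, monic): I(r) = n·log(r) = 4·log(9) = 8.7889. ✓

I(r) ≈ 8.7889.


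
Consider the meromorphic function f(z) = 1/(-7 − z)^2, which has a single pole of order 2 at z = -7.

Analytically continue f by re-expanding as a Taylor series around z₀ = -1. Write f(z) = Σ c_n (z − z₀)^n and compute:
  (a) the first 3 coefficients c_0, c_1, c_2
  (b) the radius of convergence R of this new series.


Let w = z − z₀, so z = z₀ + w.
Then -7 − z = -7 − (z₀ + w) = (-7 − z₀) − w = -6 − w.
f(z) = 1/(-6 − w)^2 = (1/(-6)^2) · (1 − w/(-6))^{−2}.
By the binomial series (1−u)^{−2} = Σ_{n≥0} C(n+1, 1) u^n for |u|<1, with u = w/(-6):
  c_n = C(n+1, 1) / (-6)^(n+2).
  c_0 = 1/(-6)^2 = 1/36.
  c_1 = 2/(-6)^3 = -1/108.
  c_2 = 3/(-6)^4 = 1/432.
The series is valid for |w/d| < 1, i.e. |z − z₀| < |d|.
Radius of convergence: R = |-7 − z₀| = |-6| = 6 (distance from z₀ to the singularity z = -7).

c_0 = 1/36, c_1 = -1/108, c_2 = 1/432; R = 6.


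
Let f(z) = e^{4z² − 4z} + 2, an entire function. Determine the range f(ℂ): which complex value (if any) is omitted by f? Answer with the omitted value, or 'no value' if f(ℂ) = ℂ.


Little Picard bounds the complement of f(ℂ) to at most one point.
The exponent g(z) = 4z² − 4z is a nonconstant polynomial, hence surjective onto ℂ. So e^{g(z)} takes every value in {e^w : w ∈ ℂ} = ℂ ∖ {0}. Adding 2 shifts the range to ℂ ∖ {2}. f omits exactly 2.

Omitted value: 2.


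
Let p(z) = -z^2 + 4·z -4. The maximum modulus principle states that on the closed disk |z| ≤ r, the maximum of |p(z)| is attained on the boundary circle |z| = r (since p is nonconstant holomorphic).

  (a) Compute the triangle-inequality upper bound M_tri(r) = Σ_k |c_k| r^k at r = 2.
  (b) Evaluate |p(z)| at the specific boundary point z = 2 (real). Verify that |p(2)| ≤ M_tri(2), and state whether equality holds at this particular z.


Coefficients: c_0 = -4, c_1 = 4, c_2 = -1. Radius r = 2.
Part (a). Triangle bound: M_tri(r) = Σ_k |c_k| r^k
  = |-4|·2^0 + |4|·2^1 + |-1|·2^2
  = 4 + 8 + 4 = 16.
This bounds M(r) := max_{|z|=r} |p(z)| from above; equality holds iff all terms c_k z^k can be made to align in phase at a single z on |z|=r.
Part (b). At z = 2 (real, on the circle |z| = r):
  p(2) = (-4)·2^0 + (4)·2^1 + (-1)·2^2 = 0.
  |p(2)| = 0.
Check: |p(2)| = 0 ≤ 16 = M_tri(2). ✓ Equality does not hold at z = 2 (the coefficients have mixed signs, so the terms do not all align in phase there).

M_tri(2) = 16; |p(2)| = 0; equality at z=2: no.


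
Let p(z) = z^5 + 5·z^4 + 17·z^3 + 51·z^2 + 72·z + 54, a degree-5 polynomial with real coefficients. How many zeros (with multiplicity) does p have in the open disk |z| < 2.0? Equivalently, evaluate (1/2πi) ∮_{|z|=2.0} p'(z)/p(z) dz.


The zeros of p are: (0 + 3i), (0 - 3i), (-1 + 1i), (-1 - 1i), -3.
Their magnitudes are: 3, 3, 1.414, 1.414, 3.
Zeros with |z| < R = 2.0: (-1 + 1i), (-1 - 1i).
Count = 2.
By the argument principle, (1/2πi) ∮_{|z|=R} p'(z)/p(z) dz equals exactly this count.

Number of zeros inside |z| < 2.0: 2.


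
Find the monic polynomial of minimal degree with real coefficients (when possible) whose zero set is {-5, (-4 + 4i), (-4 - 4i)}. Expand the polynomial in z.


The polynomial is p(z) = ∏_{α ∈ S} (z − α), where S = {-5, (-4 + 4i), (-4 - 4i)}.
Expanding the product yields: p(z) = z^3 + 13·z^2 + 72·z + 160.
Note conjugate pairs combine to real quadratics: (z − (-4+4i))(z − (-4−4i)) = z² + 8z + 32.
The resulting polynomial has degree 3 and real coefficients as required.

p(z) = z^3 + 13·z^2 + 72·z + 160.


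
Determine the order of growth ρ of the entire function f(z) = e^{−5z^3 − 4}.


|e^{−5z^3 − 4}| = e^{Re(-5·z^3) + -4} ≤ e^{5|z|^3 + -4} = e^{5r^3 + -4} on |z| = r, so ρ ≤ 3. Choosing z on |z|=r so that -5·z^3 is real positive (always possible by picking arg z appropriately) gives |f(z)| = e^{5r^3 + -4}, matching the bound. The additive constant -4 does not affect log log M(r) ~ 3·log r. Hence ρ = 3.
Therefore ρ = 3.

Order ρ = 3.


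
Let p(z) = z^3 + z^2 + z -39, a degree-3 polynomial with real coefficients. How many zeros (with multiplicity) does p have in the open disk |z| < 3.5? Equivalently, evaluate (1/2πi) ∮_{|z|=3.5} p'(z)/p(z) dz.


The zeros of p are: (-2 + 3i), (-2 - 3i), 3.
Their magnitudes are: 3.606, 3.606, 3.
Zeros with |z| < R = 3.5: 3.
Count = 1.
By the argument principle, (1/2πi) ∮_{|z|=R} p'(z)/p(z) dz equals exactly this count.

Number of zeros inside |z| < 3.5: 1.


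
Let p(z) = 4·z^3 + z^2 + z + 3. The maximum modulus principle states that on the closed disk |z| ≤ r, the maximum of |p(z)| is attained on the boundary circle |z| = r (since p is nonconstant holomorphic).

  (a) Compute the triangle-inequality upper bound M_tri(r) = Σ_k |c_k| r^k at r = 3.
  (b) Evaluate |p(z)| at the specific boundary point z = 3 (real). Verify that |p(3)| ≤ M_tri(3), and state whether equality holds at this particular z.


Coefficients: c_0 = 3, c_1 = 1, c_2 = 1, c_3 = 4. Radius r = 3.
Part (a). Triangle bound: M_tri(r) = Σ_k |c_k| r^k
  = |3|·3^0 + |1|·3^1 + |1|·3^2 + |4|·3^3
  = 3 + 3 + 9 + 108 = 123.
This bounds M(r) := max_{|z|=r} |p(z)| from above; equality holds iff all terms c_k z^k can be made to align in phase at a single z on |z|=r.
Part (b). At z = 3 (real, on the circle |z| = r):
  p(3) = (3)·3^0 + (1)·3^1 + (1)·3^2 + (4)·3^3 = 123.
  |p(3)| = 123.
Since all nonzero coefficients share the same sign, |p(3)| = 123 = M_tri(3); the triangle bound is attained at z = 3, so in fact M(r) = 123.

M_tri(3) = 123; |p(3)| = 123; equality at z=3: yes.


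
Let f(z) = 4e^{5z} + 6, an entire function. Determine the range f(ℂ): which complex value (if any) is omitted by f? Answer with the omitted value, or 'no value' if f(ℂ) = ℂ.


Little Picard bounds the complement of f(ℂ) to at most one point.
e^{5z} is never zero on ℂ, so 4·e^{5z} takes every value in ℂ ∖ {0}. Adding 6 shifts the range to ℂ ∖ {6}. Thus f omits exactly the value 6.

Omitted value: 6.


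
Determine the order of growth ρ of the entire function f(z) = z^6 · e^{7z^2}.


M(r) = max_{|z|=r} |1|·|z|^6·|e^{7z^2}| = 1·r^6 · e^{7r^2} (the factors attain their maxima compatibly on |z|=r). Then log M(r) = log 1 + 6·log r + 7r^2, dominated by the last term, so log log M(r) ~ 2·log r. The polynomial factor 1z^6 contributes only a log r term and does not affect the order. ρ = 2.
Therefore ρ = 2.

Order ρ = 2.


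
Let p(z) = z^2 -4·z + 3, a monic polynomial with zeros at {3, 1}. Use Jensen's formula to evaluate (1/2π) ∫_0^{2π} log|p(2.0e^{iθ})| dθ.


Zeros: 1, 3; r = 2.0.
Inside |z| < r: 1. Outside (|z| ≥ r): 3.
p(0) = 3, so log|p(0)| = log(3) = 1.0986.
Apply Jensen: I(r) = log|p(0)| + Σ_k log(r/|z_k|), summed over zeros inside |z| < r.
  log(r/|z_k|) for z_k = 1: log(2.0/1) = 0.6931
  Outside zeros (3) contribute nothing to the Jensen sum.
Sum over inside zeros: 0.6931.
I(r) = log|p(0)| + (inside sum) = 1.0986 + 0.6931 = 1.7918.
Note: since some zeros are outside |z| ≤ r, the simplified n·log(r) form does NOT apply — only the inside zeros contribute.

I(r) ≈ 1.7918.


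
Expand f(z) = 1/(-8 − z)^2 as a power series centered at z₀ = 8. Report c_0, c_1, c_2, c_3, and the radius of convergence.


Let w = z − z₀, so z = z₀ + w.
Then -8 − z = -8 − (z₀ + w) = (-8 − z₀) − w = -16 − w.
f(z) = 1/(-16 − w)^2 = (1/(-16)^2) · (1 − w/(-16))^{−2}.
By the binomial series (1−u)^{−2} = Σ_{n≥0} C(n+1, 1) u^n for |u|<1, with u = w/(-16):
  c_n = C(n+1, 1) / (-16)^(n+2).
  c_0 = 1/(-16)^2 = 1/256.
  c_1 = 2/(-16)^3 = -1/2048.
  c_2 = 3/(-16)^4 = 3/65536.
  c_3 = 4/(-16)^5 = -1/262144.
The series is valid for |w/d| < 1, i.e. |z − z₀| < |d|.
Radius of convergence: R = |-8 − z₀| = |-16| = 16 (distance from z₀ to the singularity z = -8).

c_0 = 1/256, c_1 = -1/2048, c_2 = 3/65536, c_3 = -1/262144; R = 16.


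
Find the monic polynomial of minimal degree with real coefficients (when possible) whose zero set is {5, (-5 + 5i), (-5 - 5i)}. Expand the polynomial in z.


The polynomial is p(z) = ∏_{α ∈ S} (z − α), where S = {5, (-5 + 5i), (-5 - 5i)}.
Expanding the product yields: p(z) = z^3 + 5·z^2 -250.
Note conjugate pairs combine to real quadratics: (z − (-5+5i))(z − (-5−5i)) = z² + 10z + 50.
The resulting polynomial has degree 3 and real coefficients as required.

p(z) = z^3 + 5·z^2 -250.


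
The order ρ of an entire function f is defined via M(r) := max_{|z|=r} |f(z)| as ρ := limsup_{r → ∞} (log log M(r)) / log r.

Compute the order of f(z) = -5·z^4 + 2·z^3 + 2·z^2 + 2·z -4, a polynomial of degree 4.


|f(z)| ≤ Σ|c_k|·r^k = O(r^4) as r → ∞. Polynomial growth is O(e^{r^ε}) for every ε > 0 (since r^4/e^{r^ε} → 0), so ρ ≤ ε for all ε > 0, i.e. ρ = 0. Every nonconstant polynomial has order 0.
Therefore ρ = 0.

Order ρ = 0.


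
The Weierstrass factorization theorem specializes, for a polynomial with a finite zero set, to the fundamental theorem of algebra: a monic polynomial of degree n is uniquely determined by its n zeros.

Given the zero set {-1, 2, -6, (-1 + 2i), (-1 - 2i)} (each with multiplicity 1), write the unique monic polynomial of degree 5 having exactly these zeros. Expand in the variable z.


The polynomial is p(z) = ∏_{α ∈ S} (z − α), where S = {-1, 2, -6, (-1 + 2i), (-1 - 2i)}.
Expanding the product yields: p(z) = z^5 + 7·z^4 + 7·z^3 -3·z^2 -64·z -60.
Note conjugate pairs combine to real quadratics: (z − (-1+2i))(z − (-1−2i)) = z² + 2z + 5.
The resulting polynomial has degree 5 and real coefficients as required.

p(z) = z^5 + 7·z^4 + 7·z^3 -3·z^2 -64·z -60.


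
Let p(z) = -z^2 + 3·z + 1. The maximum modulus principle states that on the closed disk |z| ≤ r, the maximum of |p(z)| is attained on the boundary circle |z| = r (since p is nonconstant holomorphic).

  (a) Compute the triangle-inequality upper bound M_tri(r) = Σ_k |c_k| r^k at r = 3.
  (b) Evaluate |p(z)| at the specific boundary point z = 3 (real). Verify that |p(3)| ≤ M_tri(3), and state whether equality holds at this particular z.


Coefficients: c_0 = 1, c_1 = 3, c_2 = -1. Radius r = 3.
Part (a). Triangle bound: M_tri(r) = Σ_k |c_k| r^k
  = |1|·3^0 + |3|·3^1 + |-1|·3^2
  = 1 + 9 + 9 = 19.
This bounds M(r) := max_{|z|=r} |p(z)| from above; equality holds iff all terms c_k z^k can be made to align in phase at a single z on |z|=r.
Part (b). At z = 3 (real, on the circle |z| = r):
  p(3) = (1)·3^0 + (3)·3^1 + (-1)·3^2 = 1.
  |p(3)| = 1.
Check: |p(3)| = 1 ≤ 19 = M_tri(3). ✓ Equality does not hold at z = 3 (the coefficients have mixed signs, so the terms do not all align in phase there).

M_tri(3) = 19; |p(3)| = 1; equality at z=3: no.


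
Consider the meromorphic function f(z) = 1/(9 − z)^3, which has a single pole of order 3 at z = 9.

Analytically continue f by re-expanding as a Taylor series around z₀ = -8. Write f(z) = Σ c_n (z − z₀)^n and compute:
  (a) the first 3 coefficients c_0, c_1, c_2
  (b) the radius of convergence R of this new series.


Let w = z − z₀, so z = z₀ + w.
Then 9 − z = 9 − (z₀ + w) = (9 − z₀) − w = 17 − w.
f(z) = 1/(17 − w)^3 = (1/(17)^3) · (1 − w/(17))^{−3}.
By the binomial series (1−u)^{−3} = Σ_{n≥0} C(n+2, 2) u^n for |u|<1, with u = w/(17):
  c_n = C(n+2, 2) / (17)^(n+3).
  c_0 = 1/(17)^3 = 1/4913.
  c_1 = 3/(17)^4 = 3/83521.
  c_2 = 6/(17)^5 = 6/1419857.
The series is valid for |w/d| < 1, i.e. |z − z₀| < |d|.
Radius of convergence: R = |9 − z₀| = |17| = 17 (distance from z₀ to the singularity z = 9).

c_0 = 1/4913, c_1 = 3/83521, c_2 = 6/1419857; R = 17.


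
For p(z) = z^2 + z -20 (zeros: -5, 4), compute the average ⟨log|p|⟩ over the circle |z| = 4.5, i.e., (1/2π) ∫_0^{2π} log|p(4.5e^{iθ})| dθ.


Zeros: -5, 4; r = 4.5.
Inside |z| < r: 4. Outside (|z| ≥ r): -5.
p(0) = -20, so log|p(0)| = log(20) = 2.9957.
Apply Jensen: I(r) = log|p(0)| + Σ_k log(r/|z_k|), summed over zeros inside |z| < r.
  log(r/|z_k|) for z_k = 4: log(4.5/4) = 0.1178
  Outside zeros (-5) contribute nothing to the Jensen sum.
Sum over inside zeros: 0.1178.
I(r) = log|p(0)| + (inside sum) = 2.9957 + 0.1178 = 3.1135.
Note: since some zeros are outside |z| ≤ r, the simplified n·log(r) form does NOT apply — only the inside zeros contribute.

I(r) ≈ 3.1135.


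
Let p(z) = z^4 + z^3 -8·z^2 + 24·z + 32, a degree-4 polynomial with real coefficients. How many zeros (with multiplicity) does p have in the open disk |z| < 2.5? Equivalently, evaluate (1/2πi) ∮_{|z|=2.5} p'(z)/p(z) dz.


The zeros of p are: -1, -4, (2 + 2i), (2 - 2i).
Their magnitudes are: 1, 4, 2.828, 2.828.
Zeros with |z| < R = 2.5: -1.
Count = 1.
By the argument principle, (1/2πi) ∮_{|z|=R} p'(z)/p(z) dz equals exactly this count.

Number of zeros inside |z| < 2.5: 1.


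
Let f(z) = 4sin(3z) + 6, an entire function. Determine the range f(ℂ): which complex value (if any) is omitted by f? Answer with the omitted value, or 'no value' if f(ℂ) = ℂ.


Little Picard bounds the complement of f(ℂ) to at most one point.
sin is entire and surjective onto ℂ: for every w ∈ ℂ, sin(ζ) = w has a solution ζ ∈ ℂ (e.g., via the complex inverse arcsin). With ζ = 3z this gives z = ζ/(3). Then 4·sin(3z) takes every value in 4·ℂ = ℂ, and adding 6 is a bijection of ℂ. So f is surjective and omits no value. (Note: only on the real line is sin bounded by [−1, 1].)

Omitted value: no value.


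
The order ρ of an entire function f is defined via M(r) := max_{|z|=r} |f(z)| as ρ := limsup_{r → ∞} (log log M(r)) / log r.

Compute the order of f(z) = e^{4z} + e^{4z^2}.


Each summand is entire of order 1 and 2 respectively (as in the single-exponential case). The order of a sum is at most the max of the orders, so ρ ≤ 2. For the lower bound: on |z|=r choose arg z so that 4z^2 is real positive; then |e^{4z^2}| = e^{4r^2} while |e^{4z}| ≤ e^{4r^1} = o(e^{4r^2}). So |f| ≥ e^{4r^2}(1 − o(1)) and ρ ≥ 2. Hence ρ = max(1, 2) = 2.
Therefore ρ = 2.

Order ρ = 2.


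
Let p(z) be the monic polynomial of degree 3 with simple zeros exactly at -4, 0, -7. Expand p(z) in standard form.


The polynomial is p(z) = ∏_{α ∈ S} (z − α), where S = {-4, 0, -7}.
Expanding the product yields: p(z) = z^3 + 11·z^2 + 28·z.
The resulting polynomial has degree 3 and real coefficients as required.

p(z) = z^3 + 11·z^2 + 28·z.


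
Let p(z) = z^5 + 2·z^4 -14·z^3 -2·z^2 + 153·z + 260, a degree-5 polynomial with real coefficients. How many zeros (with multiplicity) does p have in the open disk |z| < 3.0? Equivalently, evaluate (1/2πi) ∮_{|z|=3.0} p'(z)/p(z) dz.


The zeros of p are: -4, (-2 + 1i), (-2 - 1i), (3 + 2i), (3 - 2i).
Their magnitudes are: 4, 2.236, 2.236, 3.606, 3.606.
Zeros with |z| < R = 3.0: (-2 + 1i), (-2 - 1i).
Count = 2.
By the argument principle, (1/2πi) ∮_{|z|=R} p'(z)/p(z) dz equals exactly this count.

Number of zeros inside |z| < 3.0: 2.


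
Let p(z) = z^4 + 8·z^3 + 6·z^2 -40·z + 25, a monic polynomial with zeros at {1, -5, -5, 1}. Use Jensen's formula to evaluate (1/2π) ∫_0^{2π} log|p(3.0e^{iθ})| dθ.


Zeros: -5, -5, 1, 1; r = 3.0.
Inside |z| < r: 1, 1. Outside (|z| ≥ r): -5, -5.
p(0) = 25, so log|p(0)| = log(25) = 3.2189.
Apply Jensen: I(r) = log|p(0)| + Σ_k log(r/|z_k|), summed over zeros inside |z| < r.
  log(r/|z_k|) for z_k = 1: log(3.0/1) = 1.0986
  log(r/|z_k|) for z_k = 1: log(3.0/1) = 1.0986
  Outside zeros (-5, -5) contribute nothing to the Jensen sum.
Sum over inside zeros: 2.1972.
I(r) = log|p(0)| + (inside sum) = 3.2189 + 2.1972 = 5.4161.
Note: since some zeros are outside |z| ≤ r, the simplified n·log(r) form does NOT apply — only the inside zeros contribute.

I(r) ≈ 5.4161.


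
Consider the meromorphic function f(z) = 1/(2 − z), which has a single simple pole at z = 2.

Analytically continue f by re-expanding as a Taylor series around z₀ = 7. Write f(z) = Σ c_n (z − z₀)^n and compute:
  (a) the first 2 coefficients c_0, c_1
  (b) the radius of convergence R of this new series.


Let w = z − z₀, so z = z₀ + w.
Then 2 − z = 2 − (z₀ + w) = (2 − z₀) − w = -5 − w.
f(z) = 1/(-5 − w) = (1/(-5)) · 1/(1 − w/(-5)) = Σ_{n≥0} w^n / (-5)^(n+1).
So c_n = 1/(-5)^(n+1):
  c_0 = 1/(-5)^1 = -1/5.
  c_1 = 1/(-5)^2 = 1/25.
The series is valid for |w/d| < 1, i.e. |z − z₀| < |d|.
Radius of convergence: R = |2 − z₀| = |-5| = 5 (distance from z₀ to the singularity z = 2).

c_0 = -1/5, c_1 = 1/25; R = 5.


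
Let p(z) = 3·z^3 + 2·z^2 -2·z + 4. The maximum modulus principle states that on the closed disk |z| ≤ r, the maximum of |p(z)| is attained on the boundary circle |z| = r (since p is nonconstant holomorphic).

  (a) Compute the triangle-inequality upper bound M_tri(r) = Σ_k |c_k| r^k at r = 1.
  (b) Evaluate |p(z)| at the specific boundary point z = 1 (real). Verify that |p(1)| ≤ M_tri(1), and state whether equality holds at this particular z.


Coefficients: c_0 = 4, c_1 = -2, c_2 = 2, c_3 = 3. Radius r = 1.
Part (a). Triangle bound: M_tri(r) = Σ_k |c_k| r^k
  = |4|·1^0 + |-2|·1^1 + |2|·1^2 + |3|·1^3
  = 4 + 2 + 2 + 3 = 11.
This bounds M(r) := max_{|z|=r} |p(z)| from above; equality holds iff all terms c_k z^k can be made to align in phase at a single z on |z|=r.
Part (b). At z = 1 (real, on the circle |z| = r):
  p(1) = (4)·1^0 + (-2)·1^1 + (2)·1^2 + (3)·1^3 = 7.
  |p(1)| = 7.
Check: |p(1)| = 7 ≤ 11 = M_tri(1). ✓ Equality does not hold at z = 1 (the coefficients have mixed signs, so the terms do not all align in phase there).

M_tri(1) = 11; |p(1)| = 7; equality at z=1: no.


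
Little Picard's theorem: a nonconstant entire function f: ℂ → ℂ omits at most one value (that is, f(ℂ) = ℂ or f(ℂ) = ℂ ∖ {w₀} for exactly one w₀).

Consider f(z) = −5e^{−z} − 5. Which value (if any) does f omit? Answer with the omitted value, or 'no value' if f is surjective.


Little Picard bounds the complement of f(ℂ) to at most one point.
e^{−z} is never zero on ℂ, so -5·e^{−z} takes every value in ℂ ∖ {0}. Adding -5 shifts the range to ℂ ∖ {-5}. Thus f omits exactly the value -5.

Omitted value: -5.


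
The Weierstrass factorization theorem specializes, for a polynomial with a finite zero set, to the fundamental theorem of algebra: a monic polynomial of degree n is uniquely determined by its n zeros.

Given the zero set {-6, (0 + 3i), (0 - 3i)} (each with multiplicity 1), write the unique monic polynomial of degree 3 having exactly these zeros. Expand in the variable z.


The polynomial is p(z) = ∏_{α ∈ S} (z − α), where S = {-6, (0 + 3i), (0 - 3i)}.
Expanding the product yields: p(z) = z^3 + 6·z^2 + 9·z + 54.
Note conjugate pairs combine to real quadratics: (z − (0+3i))(z − (0−3i)) = z² + 9.
The resulting polynomial has degree 3 and real coefficients as required.

p(z) = z^3 + 6·z^2 + 9·z + 54.


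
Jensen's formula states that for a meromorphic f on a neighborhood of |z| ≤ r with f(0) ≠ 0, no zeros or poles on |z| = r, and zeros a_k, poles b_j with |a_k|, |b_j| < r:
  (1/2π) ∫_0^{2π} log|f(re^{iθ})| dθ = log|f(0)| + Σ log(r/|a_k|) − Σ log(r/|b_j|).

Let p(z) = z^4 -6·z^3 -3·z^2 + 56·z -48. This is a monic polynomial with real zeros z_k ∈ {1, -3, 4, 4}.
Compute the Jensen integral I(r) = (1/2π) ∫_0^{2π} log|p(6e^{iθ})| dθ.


Zeros: -3, 1, 4, 4; r = 6.
Inside |z| < r: -3, 1, 4, 4. Outside (|z| ≥ r): ∅.
p(0) = -48, so log|p(0)| = log(48) = 3.8712.
Apply Jensen: I(r) = log|p(0)| + Σ_k log(r/|z_k|), summed over zeros inside |z| < r.
  log(r/|z_k|) for z_k = 1: log(6/1) = 1.7918
  log(r/|z_k|) for z_k = -3: log(6/3) = 0.6931
  log(r/|z_k|) for z_k = 4: log(6/4) = 0.4055
  log(r/|z_k|) for z_k = 4: log(6/4) = 0.4055
Sum over inside zeros: 3.2958.
I(r) = log|p(0)| + (inside sum) = 3.8712 + 3.2958 = 7.1670.
Closed form (all zeros inside, monic): I(r) = n·log(r) = 4·log(6) = 7.1670. ✓

I(r) ≈ 7.1670.


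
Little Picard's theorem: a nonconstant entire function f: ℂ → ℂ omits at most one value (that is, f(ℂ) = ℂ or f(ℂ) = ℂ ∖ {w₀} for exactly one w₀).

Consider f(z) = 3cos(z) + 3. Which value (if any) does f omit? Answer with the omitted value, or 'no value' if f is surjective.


Little Picard bounds the complement of f(ℂ) to at most one point.
cos is entire and surjective onto ℂ: for every w ∈ ℂ, cos(ζ) = w has a solution ζ ∈ ℂ (e.g., via the complex inverse arccos). With ζ = z this gives z = ζ/(1). Then 3·cos(z) takes every value in 3·ℂ = ℂ, and adding 3 is a bijection of ℂ. So f is surjective and omits no value. (Note: only on the real line is cos bounded by [−1, 1].)

Omitted value: no value.


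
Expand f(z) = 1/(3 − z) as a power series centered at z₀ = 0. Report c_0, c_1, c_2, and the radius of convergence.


Let w = z − z₀, so z = z₀ + w.
Then 3 − z = 3 − (z₀ + w) = (3 − z₀) − w = 3 − w.
f(z) = 1/(3 − w) = (1/(3)) · 1/(1 − w/(3)) = Σ_{n≥0} w^n / (3)^(n+1).
So c_n = 1/(3)^(n+1):
  c_0 = 1/(3)^1 = 1/3.
  c_1 = 1/(3)^2 = 1/9.
  c_2 = 1/(3)^3 = 1/27.
The series is valid for |w/d| < 1, i.e. |z − z₀| < |d|.
Radius of convergence: R = |3 − z₀| = |3| = 3 (distance from z₀ to the singularity z = 3).

c_0 = 1/3, c_1 = 1/9, c_2 = 1/27; R = 3.


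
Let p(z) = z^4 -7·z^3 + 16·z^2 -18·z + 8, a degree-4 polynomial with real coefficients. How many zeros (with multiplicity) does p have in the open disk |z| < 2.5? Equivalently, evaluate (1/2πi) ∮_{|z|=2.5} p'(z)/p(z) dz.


The zeros of p are: 4, 1, (1 + 1i), (1 - 1i).
Their magnitudes are: 4, 1, 1.414, 1.414.
Zeros with |z| < R = 2.5: 1, (1 + 1i), (1 - 1i).
Count = 3.
By the argument principle, (1/2πi) ∮_{|z|=R} p'(z)/p(z) dz equals exactly this count.

Number of zeros inside |z| < 2.5: 3.


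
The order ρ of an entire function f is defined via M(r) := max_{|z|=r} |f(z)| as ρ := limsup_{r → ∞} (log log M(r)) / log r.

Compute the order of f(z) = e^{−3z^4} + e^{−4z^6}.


Each summand is entire of order 4 and 6 respectively (as in the single-exponential case). The order of a sum is at most the max of the orders, so ρ ≤ 6. For the lower bound: on |z|=r choose arg z so that -4z^6 is real positive; then |e^{-4z^6}| = e^{4r^6} while |e^{-3z^4}| ≤ e^{3r^4} = o(e^{4r^6}). So |f| ≥ e^{4r^6}(1 − o(1)) and ρ ≥ 6. Hence ρ = max(4, 6) = 6.
Therefore ρ = 6.

Order ρ = 6.


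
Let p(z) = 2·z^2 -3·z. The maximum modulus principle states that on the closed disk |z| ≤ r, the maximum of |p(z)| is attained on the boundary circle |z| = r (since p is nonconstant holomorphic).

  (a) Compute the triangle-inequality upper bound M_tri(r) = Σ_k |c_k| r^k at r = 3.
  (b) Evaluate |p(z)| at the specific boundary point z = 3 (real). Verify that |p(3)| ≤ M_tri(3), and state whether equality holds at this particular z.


Coefficients: c_0 = 0, c_1 = -3, c_2 = 2. Radius r = 3.
Part (a). Triangle bound: M_tri(r) = Σ_k |c_k| r^k
  = |0|·3^0 + |-3|·3^1 + |2|·3^2
  = 0 + 9 + 18 = 27.
This bounds M(r) := max_{|z|=r} |p(z)| from above; equality holds iff all terms c_k z^k can be made to align in phase at a single z on |z|=r.
Part (b). At z = 3 (real, on the circle |z| = r):
  p(3) = (0)·3^0 + (-3)·3^1 + (2)·3^2 = 9.
  |p(3)| = 9.
Check: |p(3)| = 9 ≤ 27 = M_tri(3). ✓ Equality does not hold at z = 3 (the coefficients have mixed signs, so the terms do not all align in phase there).

M_tri(3) = 27; |p(3)| = 9; equality at z=3: no.


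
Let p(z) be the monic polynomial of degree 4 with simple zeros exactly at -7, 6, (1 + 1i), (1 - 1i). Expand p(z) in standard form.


The polynomial is p(z) = ∏_{α ∈ S} (z − α), where S = {-7, 6, (1 + 1i), (1 - 1i)}.
Expanding the product yields: p(z) = z^4 -z^3 -42·z^2 + 86·z -84.
Note conjugate pairs combine to real quadratics: (z − (1+1i))(z − (1−1i)) = z² − 2z + 2.
The resulting polynomial has degree 4 and real coefficients as required.

p(z) = z^4 -z^3 -42·z^2 + 86·z -84.


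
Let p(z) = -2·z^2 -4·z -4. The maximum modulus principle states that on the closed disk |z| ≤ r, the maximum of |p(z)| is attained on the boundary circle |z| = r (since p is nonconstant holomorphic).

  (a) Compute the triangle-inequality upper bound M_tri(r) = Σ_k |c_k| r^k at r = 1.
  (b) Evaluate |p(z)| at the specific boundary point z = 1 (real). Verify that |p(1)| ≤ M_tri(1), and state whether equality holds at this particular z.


Coefficients: c_0 = -4, c_1 = -4, c_2 = -2. Radius r = 1.
Part (a). Triangle bound: M_tri(r) = Σ_k |c_k| r^k
  = |-4|·1^0 + |-4|·1^1 + |-2|·1^2
  = 4 + 4 + 2 = 10.
This bounds M(r) := max_{|z|=r} |p(z)| from above; equality holds iff all terms c_k z^k can be made to align in phase at a single z on |z|=r.
Part (b). At z = 1 (real, on the circle |z| = r):
  p(1) = (-4)·1^0 + (-4)·1^1 + (-2)·1^2 = -10.
  |p(1)| = 10.
Since all nonzero coefficients share the same sign, |p(1)| = 10 = M_tri(1); the triangle bound is attained at z = 1, so in fact M(r) = 10.

M_tri(1) = 10; |p(1)| = 10; equality at z=1: yes.


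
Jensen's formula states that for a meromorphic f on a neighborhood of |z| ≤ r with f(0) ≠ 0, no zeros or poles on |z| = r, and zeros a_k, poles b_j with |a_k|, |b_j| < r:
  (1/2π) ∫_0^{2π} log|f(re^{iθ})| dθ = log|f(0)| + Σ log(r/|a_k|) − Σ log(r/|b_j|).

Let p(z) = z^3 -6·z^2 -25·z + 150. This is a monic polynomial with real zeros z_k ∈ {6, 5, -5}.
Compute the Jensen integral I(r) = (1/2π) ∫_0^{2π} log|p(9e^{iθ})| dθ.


Zeros: -5, 5, 6; r = 9.
Inside |z| < r: -5, 5, 6. Outside (|z| ≥ r): ∅.
p(0) = 150, so log|p(0)| = log(150) = 5.0106.
Apply Jensen: I(r) = log|p(0)| + Σ_k log(r/|z_k|), summed over zeros inside |z| < r.
  log(r/|z_k|) for z_k = 6: log(9/6) = 0.4055
  log(r/|z_k|) for z_k = 5: log(9/5) = 0.5878
  log(r/|z_k|) for z_k = -5: log(9/5) = 0.5878
Sum over inside zeros: 1.5810.
I(r) = log|p(0)| + (inside sum) = 5.0106 + 1.5810 = 6.5917.
Closed form (all zeros inside, monic): I(r) = n·log(r) = 3·log(9) = 6.5917. ✓

I(r) ≈ 6.5917.
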